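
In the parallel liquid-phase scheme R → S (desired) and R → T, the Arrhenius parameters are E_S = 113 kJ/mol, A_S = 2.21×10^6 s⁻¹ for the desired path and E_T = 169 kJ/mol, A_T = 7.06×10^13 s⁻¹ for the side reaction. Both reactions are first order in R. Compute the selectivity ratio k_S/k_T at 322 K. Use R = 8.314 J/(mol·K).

With equal orders, S_{S/T} = k_S/k_T = (A_S/A_T)·exp[(E_T−E_S)/(RT)].
(E_T−E_S)/(RT) = (169−113)×10³/(8.314×322) = 56000/2677 = 20.92.
k_S/k_T = (2.21×10^6/7.06×10^13)·exp(20.92) = 3.130×10^-8 × 1.215×10^9 = 38.0.
Since E_S < E_T, lowering the temperature improves selectivity toward S.

38.0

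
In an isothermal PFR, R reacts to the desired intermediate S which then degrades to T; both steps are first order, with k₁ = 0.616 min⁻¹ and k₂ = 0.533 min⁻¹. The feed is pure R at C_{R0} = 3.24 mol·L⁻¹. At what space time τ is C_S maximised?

For first-order series the maximum of C_S occurs at τ_opt = ln(k₂/k₁)/(k₂−k₁).
= ln(0.533/0.616)/(0.533−0.616) = ln(0.8653)/-0.08300 = -0.1447/-0.08300 = 1.74 min.

1.74 min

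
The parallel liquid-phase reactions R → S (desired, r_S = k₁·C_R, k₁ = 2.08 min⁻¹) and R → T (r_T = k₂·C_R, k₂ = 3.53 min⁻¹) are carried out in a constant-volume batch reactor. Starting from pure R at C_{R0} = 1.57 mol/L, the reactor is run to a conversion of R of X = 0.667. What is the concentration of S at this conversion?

C_R = C_{R0}(1−X) = 0.5228 mol/L.
Both paths are first order in R, so the instantaneous fraction to S is constant: dC_S/d(−C_R) = k₁/(k₁+k₂) = 0.3708.
C_S = 0.3708·(C_{R0}−C_R) = 0.3708×1.047 = 0.388 mol/L.

0.388 mol/L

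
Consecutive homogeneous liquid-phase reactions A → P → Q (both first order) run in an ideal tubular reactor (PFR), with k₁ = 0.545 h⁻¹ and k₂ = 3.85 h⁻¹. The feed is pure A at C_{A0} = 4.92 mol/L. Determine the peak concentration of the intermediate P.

0.505 mol/L

At the optimum, C_{P,max}/C_{A0} = (k₁/k₂)^[k₂/(k₂−k₁)].
= (0.545/3.85)^(3.85/(3.85−0.545)) = (0.1416)^(1.165) = 0.1025.
C_{P,max} = 0.1025×4.92 = 0.505 mol/L.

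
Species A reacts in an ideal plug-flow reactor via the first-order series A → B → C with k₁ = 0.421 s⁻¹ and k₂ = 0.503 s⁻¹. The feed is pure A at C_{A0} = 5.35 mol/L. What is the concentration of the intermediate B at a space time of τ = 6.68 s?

The intermediate concentration in a first-order A→B→C sequence is C_B = k₁C_{A0}(e^(−k₁τ) − e^(−k₂τ))/(k₂−k₁).
e^(−k₁τ) = e^(−0.421×6.68) = e^(−2.812) = 0.06007; e^(−k₂τ) = e^(−3.360) = 0.03473.
C_B = 0.421×5.35/(0.503−0.421) × (0.06007−0.03473) = 27.47×0.02533 = 0.6959 mol/L.

0.696 mol/L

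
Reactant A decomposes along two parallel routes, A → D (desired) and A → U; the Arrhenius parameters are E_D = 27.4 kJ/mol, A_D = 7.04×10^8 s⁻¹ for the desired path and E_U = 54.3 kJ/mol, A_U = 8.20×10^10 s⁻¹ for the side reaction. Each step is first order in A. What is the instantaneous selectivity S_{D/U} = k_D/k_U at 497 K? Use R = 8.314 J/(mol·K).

5.77

k_D/k_U = (A_D/A_U)·exp[−(E_D−E_U)/(RT)] = (A_D/A_U)·exp[(E_U−E_D)/(RT)].
(E_U−E_D)/(RT) = (54.3−27.4)×10³/(8.314×497) = 26900/4132 = 6.510.
k_D/k_U = (7.04×10^8/8.20×10^10)·exp(6.510) = 0.008585 × 671.9 = 5.77.
Since E_D < E_U, lowering the temperature improves selectivity toward D.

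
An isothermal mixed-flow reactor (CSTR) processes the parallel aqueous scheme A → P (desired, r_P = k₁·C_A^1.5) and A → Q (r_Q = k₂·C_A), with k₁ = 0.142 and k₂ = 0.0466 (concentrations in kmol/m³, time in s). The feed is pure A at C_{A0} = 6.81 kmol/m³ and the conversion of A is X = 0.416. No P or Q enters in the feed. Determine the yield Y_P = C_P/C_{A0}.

0.357

Exit C_A = C_{A0}(1−X) = 6.81×0.584 = 3.977 kmol/m³.
Rates in a CSTR are evaluated at the outlet concentration: r_P = 0.142×3.977^1.5 = 1.126, r_Q = 0.0466×3.977 = 0.1853.
Fraction of consumed A going to P: r_P/(r_P+r_Q) = 0.8587.
C_P = 0.8587·C_{A0}·X = 0.8587×6.81×0.416 = 2.43 kmol/m³; Y_P = C_P/C_{A0} = 0.357.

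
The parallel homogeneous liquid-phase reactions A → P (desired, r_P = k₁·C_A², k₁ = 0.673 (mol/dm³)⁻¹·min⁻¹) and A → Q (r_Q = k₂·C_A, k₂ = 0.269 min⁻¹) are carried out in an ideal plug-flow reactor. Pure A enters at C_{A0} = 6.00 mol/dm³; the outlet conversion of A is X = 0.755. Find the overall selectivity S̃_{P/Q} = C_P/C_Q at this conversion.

C_A = C_{A0}(1−X) = 1.470 mol/dm³.
Along a PFR/batch, dC_Q/dC_A = −r_Q/(r_P+r_Q) = −k₂/(k₂+k₁·C_A).
Integrating from C_{A0} to C_A: C_Q = (0.269/0.673)·ln[(0.269+0.673·6.00)/(0.269+0.673·1.47)] = 0.3997·ln(4.307/1.258) = 0.4918 mol/dm³.
Then C_P = (C_{A0}−C_A) − C_Q = 4.530 − 0.4918 = 4.038 mol/dm³.
S̃_{P/Q} = C_P/C_Q = 4.038/0.4918 = 8.21.

8.21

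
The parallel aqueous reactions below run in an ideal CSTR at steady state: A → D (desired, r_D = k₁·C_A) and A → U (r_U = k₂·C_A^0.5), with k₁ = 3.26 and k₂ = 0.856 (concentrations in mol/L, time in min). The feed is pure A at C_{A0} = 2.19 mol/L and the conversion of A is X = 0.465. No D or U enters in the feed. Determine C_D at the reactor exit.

Exit C_A = C_{A0}(1−X) = 2.19×0.535 = 1.172 mol/L.
Rates in a CSTR are evaluated at the outlet concentration: r_D = 3.26×1.172 = 3.820, r_U = 0.856×1.172^0.5 = 0.9266.
Fraction of consumed A going to D: r_D/(r_D+r_U) = 0.8048.
C_D = 0.8048·C_{A0}·X = 0.8048×2.19×0.465 = 0.820 mol/L.

0.820 mol/L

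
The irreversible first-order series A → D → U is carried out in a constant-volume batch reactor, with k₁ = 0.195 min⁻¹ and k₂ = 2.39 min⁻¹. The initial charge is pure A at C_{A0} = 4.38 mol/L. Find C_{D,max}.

0.286 mol/L

For a first-order series the maximum intermediate yield is C_{D,max}/C_{A0} = (k₁/k₂)^[k₂/(k₂−k₁)].
= (0.195/2.39)^(2.39/(2.39−0.195)) = (0.08159)^(1.089) = 0.06531.
C_{D,max} = 0.06531×4.38 = 0.286 mol/L.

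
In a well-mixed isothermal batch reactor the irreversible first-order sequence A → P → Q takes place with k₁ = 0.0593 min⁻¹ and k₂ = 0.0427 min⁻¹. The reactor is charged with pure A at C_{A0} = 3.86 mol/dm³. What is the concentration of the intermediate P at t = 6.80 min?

1.10 mol/dm³

For first-order series with pure A initially, C_P(t) = k₁C_{A0}/(k₂−k₁)·(e^(−k₁t) − e^(−k₂t)).
e^(−k₁t) = e^(−0.0593×6.80) = e^(−0.4032) = 0.6682; e^(−k₂t) = e^(−0.2904) = 0.7480.
C_P = 0.0593×3.86/(0.0427−0.0593) × (0.6682−0.7480) = (-13.79)×(-0.07984) = 1.101 mol/dm³.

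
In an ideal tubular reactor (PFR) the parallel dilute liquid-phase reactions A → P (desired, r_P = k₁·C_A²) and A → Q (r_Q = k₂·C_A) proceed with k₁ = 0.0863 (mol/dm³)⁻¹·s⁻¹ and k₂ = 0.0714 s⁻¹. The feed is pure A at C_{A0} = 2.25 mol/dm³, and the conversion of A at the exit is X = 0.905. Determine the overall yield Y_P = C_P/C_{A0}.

0.506

C_A = C_{A0}(1−X) = 0.2137 mol/dm³.
Along a PFR/batch, dC_Q/dC_A = −r_Q/(r_P+r_Q) = −k₂/(k₂+k₁·C_A).
Integrating from C_{A0} to C_A: C_Q = (0.0714/0.0863)·ln[(0.0714+0.0863·2.25)/(0.0714+0.0863·0.214)] = 0.8273·ln(0.2656/0.08985) = 0.8967 mol/dm³.
Then C_P = (C_{A0}−C_A) − C_Q = 2.036 − 0.8967 = 1.140 mol/dm³.
Y_P = C_P/C_{A0} = 1.140/2.25 = 0.506.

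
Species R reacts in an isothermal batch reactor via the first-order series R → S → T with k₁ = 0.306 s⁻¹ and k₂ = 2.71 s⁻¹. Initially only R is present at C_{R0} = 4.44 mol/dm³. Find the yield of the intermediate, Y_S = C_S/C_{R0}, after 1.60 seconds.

0.0763

For first-order series with pure R initially, C_S(t) = k₁C_{R0}/(k₂−k₁)·(e^(−k₁t) − e^(−k₂t)).
e^(−k₁t) = e^(−0.306×1.60) = e^(−0.4896) = 0.6129; e^(−k₂t) = e^(−4.336) = 0.01309.
C_S = 0.306×4.44/(2.71−0.306) × (0.6129−0.01309) = 0.5652×0.5998 = 0.3390 mol/dm³.
Y_S = C_S/C_{R0} = 0.3390/4.44 = 0.0763.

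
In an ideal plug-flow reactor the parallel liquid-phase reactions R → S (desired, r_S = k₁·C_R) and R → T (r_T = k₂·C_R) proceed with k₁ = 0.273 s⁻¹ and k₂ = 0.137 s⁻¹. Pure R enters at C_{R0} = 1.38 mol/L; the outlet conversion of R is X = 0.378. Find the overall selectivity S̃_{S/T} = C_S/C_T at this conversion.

C_R = C_{R0}(1−X) = 0.8584 mol/L.
Both paths are first order in R, so the instantaneous fraction to S is constant: dC_S/d(−C_R) = k₁/(k₁+k₂) = 0.6659.
C_S = 0.6659·(C_{R0}−C_R) = 0.6659×0.5216 = 0.347 mol/L.
C_T = (C_{R0}−C_R)−C_S = 0.1743 mol/L; S̃_{S/T} = 0.3473/0.1743 = 1.99.

1.99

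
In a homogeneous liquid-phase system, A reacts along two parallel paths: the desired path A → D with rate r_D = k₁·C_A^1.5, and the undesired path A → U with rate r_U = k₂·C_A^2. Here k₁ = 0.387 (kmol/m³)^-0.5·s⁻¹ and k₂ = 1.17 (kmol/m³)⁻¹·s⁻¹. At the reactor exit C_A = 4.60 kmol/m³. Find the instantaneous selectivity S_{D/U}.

S_{D/U} = r_D/r_U = (k₁·C_A^1.5)/(k₂·C_A^2) = (k₁/k₂)·C_A^-0.5.
= (0.387×4.600^1.5) / (1.17×4.600^2) = 3.818/24.76 = 0.154.

0.154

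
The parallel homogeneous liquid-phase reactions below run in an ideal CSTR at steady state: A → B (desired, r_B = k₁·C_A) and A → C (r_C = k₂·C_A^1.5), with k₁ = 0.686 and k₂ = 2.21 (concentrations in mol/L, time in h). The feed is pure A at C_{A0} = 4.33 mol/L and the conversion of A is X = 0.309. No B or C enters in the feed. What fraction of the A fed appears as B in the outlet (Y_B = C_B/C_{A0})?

Exit C_A = C_{A0}(1−X) = 4.33×0.691 = 2.992 mol/L.
In a CSTR the entire volume is at exit conditions, so r_B = 0.686×2.992 = 2.053 and r_C = 2.21×2.992^1.5 = 11.44.
Fraction of consumed A going to B: r_B/(r_B+r_C) = 0.1521.
C_B = 0.1521·C_{A0}·X = 0.1521×4.33×0.309 = 0.204 mol/L; Y_B = C_B/C_{A0} = 0.0470.

0.0470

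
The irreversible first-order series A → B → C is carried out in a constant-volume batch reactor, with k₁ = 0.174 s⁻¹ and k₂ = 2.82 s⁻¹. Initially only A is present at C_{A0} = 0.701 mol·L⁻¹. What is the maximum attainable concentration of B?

At the optimum, C_{B,max}/C_{A0} = (k₁/k₂)^[k₂/(k₂−k₁)].
= (0.174/2.82)^(2.82/(2.82−0.174)) = (0.06170)^(1.066) = 0.05137.
C_{B,max} = 0.05137×0.701 = 0.0360 mol·L⁻¹.

0.0360 mol·L⁻¹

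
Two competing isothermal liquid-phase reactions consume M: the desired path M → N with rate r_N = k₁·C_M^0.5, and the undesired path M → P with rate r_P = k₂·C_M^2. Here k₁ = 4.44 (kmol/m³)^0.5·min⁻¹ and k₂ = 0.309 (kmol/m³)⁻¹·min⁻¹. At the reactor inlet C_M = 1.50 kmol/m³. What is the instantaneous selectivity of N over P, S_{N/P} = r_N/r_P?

7.82

S_{N/P} = r_N/r_P = (k₁·C_M^0.5)/(k₂·C_M^2) = (k₁/k₂)·C_M^-1.5.
= (4.44×1.500^0.5) / (0.309×1.500^2) = 5.438/0.6953 = 7.82.
The undesired path is higher order in M, so low C_M (CSTR or dilute feed) favours N.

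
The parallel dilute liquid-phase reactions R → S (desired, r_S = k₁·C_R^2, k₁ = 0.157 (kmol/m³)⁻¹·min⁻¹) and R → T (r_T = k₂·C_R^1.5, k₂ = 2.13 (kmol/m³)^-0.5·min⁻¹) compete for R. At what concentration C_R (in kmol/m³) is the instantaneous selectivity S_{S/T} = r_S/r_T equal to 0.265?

S_{S/T} = (k₁/k₂)·C_R^0.5 ⇒ C_R = (S·k₂/k₁)^(2).
= (0.265×2.13/0.157)^(2) = (3.595)^(2) = 12.9 kmol/m³.

12.9 kmol/m³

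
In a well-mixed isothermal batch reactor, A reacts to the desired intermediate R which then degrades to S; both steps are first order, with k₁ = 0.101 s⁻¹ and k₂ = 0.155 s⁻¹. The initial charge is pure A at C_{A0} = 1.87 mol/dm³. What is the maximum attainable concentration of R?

For a first-order series the maximum intermediate yield is C_{R,max}/C_{A0} = (k₁/k₂)^[k₂/(k₂−k₁)].
= (0.101/0.155)^(0.155/(0.155−0.101)) = (0.6516)^(2.870) = 0.2925.
C_{R,max} = 0.2925×1.87 = 0.547 mol/dm³.

0.547 mol/dm³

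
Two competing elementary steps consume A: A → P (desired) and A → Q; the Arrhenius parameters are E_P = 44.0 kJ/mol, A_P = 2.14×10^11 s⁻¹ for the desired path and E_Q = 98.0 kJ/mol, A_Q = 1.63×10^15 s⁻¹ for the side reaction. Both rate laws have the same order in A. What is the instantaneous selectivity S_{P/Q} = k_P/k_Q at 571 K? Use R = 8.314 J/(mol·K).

k_P/k_Q = (A_P/A_Q)·exp[−(E_P−E_Q)/(RT)] = (A_P/A_Q)·exp[(E_Q−E_P)/(RT)].
(E_Q−E_P)/(RT) = (98.0−44.0)×10³/(8.314×571) = 54000/4747 = 11.37.
k_P/k_Q = (2.14×10^11/1.63×10^15)·exp(11.37) = 1.313×10^-4 × 87108 = 11.4.

11.4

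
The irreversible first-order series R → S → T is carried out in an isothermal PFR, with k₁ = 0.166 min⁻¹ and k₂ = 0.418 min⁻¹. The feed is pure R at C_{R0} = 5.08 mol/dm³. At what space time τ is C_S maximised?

3.66 min

For first-order series the maximum of C_S occurs at τ_opt = ln(k₂/k₁)/(k₂−k₁).
= ln(0.418/0.166)/(0.418−0.166) = ln(2.518)/0.2520 = 0.9235/0.2520 = 3.66 min.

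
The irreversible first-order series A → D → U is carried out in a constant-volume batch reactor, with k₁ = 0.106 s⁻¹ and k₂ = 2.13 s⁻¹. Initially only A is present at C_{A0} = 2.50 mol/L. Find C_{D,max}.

0.106 mol/L

For a first-order series the maximum intermediate yield is C_{D,max}/C_{A0} = (k₁/k₂)^[k₂/(k₂−k₁)].
= (0.106/2.13)^(2.13/(2.13−0.106)) = (0.04977)^(1.052) = 0.04253.
C_{D,max} = 0.04253×2.50 = 0.106 mol/L.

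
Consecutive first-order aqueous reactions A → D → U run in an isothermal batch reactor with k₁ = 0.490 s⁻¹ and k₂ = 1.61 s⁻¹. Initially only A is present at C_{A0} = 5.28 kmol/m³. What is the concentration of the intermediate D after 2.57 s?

0.619 kmol/m³

Solving the coupled first-order balances gives C_D(t) = [k₁/(k₂−k₁)]·C_{A0}·(e^(−k₁t) − e^(−k₂t)).
e^(−k₁t) = e^(−0.490×2.57) = e^(−1.259) = 0.2839; e^(−k₂t) = e^(−4.138) = 0.01596.
C_D = 0.490×5.28/(1.61−0.490) × (0.2839−0.01596) = 2.310×0.2679 = 0.6188 kmol/m³.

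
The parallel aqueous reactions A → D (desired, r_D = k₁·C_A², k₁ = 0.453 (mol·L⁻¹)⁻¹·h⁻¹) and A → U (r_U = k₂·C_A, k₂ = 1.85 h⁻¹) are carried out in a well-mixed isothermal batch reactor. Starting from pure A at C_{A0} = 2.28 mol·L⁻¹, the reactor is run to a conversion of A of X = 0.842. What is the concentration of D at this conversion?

0.453 mol·L⁻¹

C_A = C_{A0}(1−X) = 0.3602 mol·L⁻¹.
Along a PFR/batch, dC_U/dC_A = −r_U/(r_D+r_U) = −k₂/(k₂+k₁·C_A).
Integrating from C_{A0} to C_A: C_U = (1.85/0.453)·ln[(1.85+0.453·2.28)/(1.85+0.453·0.360)] = 4.084·ln(2.883/2.013) = 1.466 mol·L⁻¹.
Then C_D = (C_{A0}−C_A) − C_U = 1.920 − 1.466 = 0.4534 mol·L⁻¹.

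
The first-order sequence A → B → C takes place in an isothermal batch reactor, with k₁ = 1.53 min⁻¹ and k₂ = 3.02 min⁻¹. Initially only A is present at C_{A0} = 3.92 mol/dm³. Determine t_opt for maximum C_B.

Setting dC_B/dt = 0 gives t_opt = ln(k₂/k₁)/(k₂−k₁).
= ln(3.02/1.53)/(3.02−1.53) = ln(1.974)/1.490 = 0.6800/1.490 = 0.456 min.

0.456 min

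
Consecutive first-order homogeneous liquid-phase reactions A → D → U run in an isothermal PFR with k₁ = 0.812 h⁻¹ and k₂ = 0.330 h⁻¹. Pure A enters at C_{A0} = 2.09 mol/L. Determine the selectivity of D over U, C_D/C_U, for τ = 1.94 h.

2.13

Solving the coupled first-order balances gives C_D(τ) = [k₁/(k₂−k₁)]·C_{A0}·(e^(−k₁τ) − e^(−k₂τ)).
e^(−k₁τ) = e^(−0.812×1.94) = e^(−1.575) = 0.2069; e^(−k₂τ) = e^(−0.6402) = 0.5272.
C_D = 0.812×2.09/(0.330−0.812) × (0.2069−0.5272) = (-3.521)×(-0.3202) = 1.128 mol/L.
C_A = C_{A0}e^(−k₁τ) = 0.4325 mol/L, so C_U = C_{A0}−C_A−C_D = 0.5299 mol/L; C_D/C_U = 2.13.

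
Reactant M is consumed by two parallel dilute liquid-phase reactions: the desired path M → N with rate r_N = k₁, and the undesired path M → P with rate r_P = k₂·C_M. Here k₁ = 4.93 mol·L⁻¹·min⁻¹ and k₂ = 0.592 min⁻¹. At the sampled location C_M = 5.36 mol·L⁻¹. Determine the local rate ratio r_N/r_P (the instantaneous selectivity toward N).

S_{N/P} = r_N/r_P = (k₁)/(k₂·C_M) = (k₁/k₂)·C_M⁻¹.
= (4.93) / (0.592×5.360) = 4.930/3.173 = 1.55.

1.55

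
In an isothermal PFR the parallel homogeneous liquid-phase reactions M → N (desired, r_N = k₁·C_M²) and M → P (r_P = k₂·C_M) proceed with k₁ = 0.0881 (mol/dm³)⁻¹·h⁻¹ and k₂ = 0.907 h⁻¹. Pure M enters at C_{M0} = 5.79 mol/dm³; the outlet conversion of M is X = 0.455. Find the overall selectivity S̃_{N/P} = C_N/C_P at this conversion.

0.431

C_M = C_{M0}(1−X) = 3.156 mol/dm³.
Along a PFR/batch, dC_P/dC_M = −r_P/(r_N+r_P) = −k₂/(k₂+k₁·C_M).
Integrating from C_{M0} to C_M: C_P = (0.907/0.0881)·ln[(0.907+0.0881·5.79)/(0.907+0.0881·3.16)] = 10.30·ln(1.417/1.185) = 1.841 mol/dm³.
Then C_N = (C_{M0}−C_M) − C_P = 2.634 − 1.841 = 0.7930 mol/dm³.
S̃_{N/P} = C_N/C_P = 0.7930/1.841 = 0.431.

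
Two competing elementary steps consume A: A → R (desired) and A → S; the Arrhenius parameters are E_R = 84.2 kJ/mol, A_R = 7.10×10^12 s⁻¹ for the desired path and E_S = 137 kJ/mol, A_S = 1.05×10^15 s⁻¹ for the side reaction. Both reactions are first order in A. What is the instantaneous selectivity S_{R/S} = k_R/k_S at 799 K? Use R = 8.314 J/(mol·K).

Since both paths have the same order in A, the concentration cancels and S_{R/S} = k_R/k_S = (A_R/A_S)·exp[(E_S−E_R)/(RT)].
(E_S−E_R)/(RT) = (137−84.2)×10³/(8.314×799) = 52800/6643 = 7.948.
k_R/k_S = (7.10×10^12/1.05×10^15)·exp(7.948) = 0.006762 × 2831 = 19.1.

19.1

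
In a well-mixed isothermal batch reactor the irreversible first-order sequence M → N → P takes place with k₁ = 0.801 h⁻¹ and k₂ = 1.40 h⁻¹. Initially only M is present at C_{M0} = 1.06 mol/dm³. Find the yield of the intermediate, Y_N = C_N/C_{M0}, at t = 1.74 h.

0.215

The intermediate concentration in a first-order A→B→C sequence is C_N = k₁C_{M0}(e^(−k₁t) − e^(−k₂t))/(k₂−k₁).
e^(−k₁t) = e^(−0.801×1.74) = e^(−1.394) = 0.2481; e^(−k₂t) = e^(−2.436) = 0.08751.
C_N = 0.801×1.06/(1.40−0.801) × (0.2481−0.08751) = 1.417×0.1606 = 0.2277 mol/dm³.
Y_N = C_N/C_{M0} = 0.2277/1.06 = 0.215.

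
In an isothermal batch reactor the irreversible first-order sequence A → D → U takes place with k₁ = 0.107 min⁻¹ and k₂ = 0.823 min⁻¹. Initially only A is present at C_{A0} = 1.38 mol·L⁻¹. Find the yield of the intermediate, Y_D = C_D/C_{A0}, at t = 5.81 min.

The intermediate concentration in a first-order A→B→C sequence is C_D = k₁C_{A0}(e^(−k₁t) − e^(−k₂t))/(k₂−k₁).
e^(−k₁t) = e^(−0.107×5.81) = e^(−0.6217) = 0.5370; e^(−k₂t) = e^(−4.782) = 0.008382.
C_D = 0.107×1.38/(0.823−0.107) × (0.5370−0.008382) = 0.2062×0.5287 = 0.1090 mol·L⁻¹.
Y_D = C_D/C_{A0} = 0.1090/1.38 = 0.0790.

0.0790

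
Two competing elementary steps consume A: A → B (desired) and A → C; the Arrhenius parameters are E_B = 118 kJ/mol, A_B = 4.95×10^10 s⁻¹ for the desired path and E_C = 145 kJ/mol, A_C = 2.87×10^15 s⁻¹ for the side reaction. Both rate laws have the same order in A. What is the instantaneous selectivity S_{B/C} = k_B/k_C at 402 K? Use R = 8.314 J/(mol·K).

0.0556

k_B/k_C = (A_B/A_C)·exp[−(E_B−E_C)/(RT)] = (A_B/A_C)·exp[(E_C−E_B)/(RT)].
(E_C−E_B)/(RT) = (145−118)×10³/(8.314×402) = 27000/3342 = 8.078.
k_B/k_C = (4.95×10^10/2.87×10^15)·exp(8.078) = 1.725×10^-5 × 3224 = 0.0556.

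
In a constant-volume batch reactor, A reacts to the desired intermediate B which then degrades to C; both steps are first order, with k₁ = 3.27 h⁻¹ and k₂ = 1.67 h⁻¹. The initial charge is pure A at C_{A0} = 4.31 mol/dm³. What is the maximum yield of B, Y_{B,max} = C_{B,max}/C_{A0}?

For a first-order series the maximum intermediate yield is C_{B,max}/C_{A0} = (k₁/k₂)^[k₂/(k₂−k₁)].
= (3.27/1.67)^(1.67/(1.67−3.27)) = (1.958)^(-1.044) = 0.4959.

0.496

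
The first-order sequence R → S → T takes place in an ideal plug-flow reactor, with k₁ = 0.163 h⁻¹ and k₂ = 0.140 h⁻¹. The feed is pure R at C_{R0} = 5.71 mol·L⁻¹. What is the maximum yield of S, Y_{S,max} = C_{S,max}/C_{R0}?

0.396

Evaluating C_S at τ_opt = ln(k₂/k₁)/(k₂−k₁) gives C_{S,max}/C_{R0} = (k₁/k₂)^[k₂/(k₂−k₁)].
= (0.163/0.140)^(0.140/(0.140−0.163)) = (1.164)^(-6.087) = 0.3962.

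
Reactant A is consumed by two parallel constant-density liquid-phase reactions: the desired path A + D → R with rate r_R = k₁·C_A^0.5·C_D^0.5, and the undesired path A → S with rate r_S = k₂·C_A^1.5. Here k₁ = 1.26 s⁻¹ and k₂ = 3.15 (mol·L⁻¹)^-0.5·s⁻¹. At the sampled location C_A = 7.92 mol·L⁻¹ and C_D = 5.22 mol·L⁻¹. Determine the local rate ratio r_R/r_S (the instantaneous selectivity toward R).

S_{R/S} = r_R/r_S = (k₁·C_A^0.5·C_D^0.5)/(k₂·C_A^1.5) = (k₁/k₂)·C_A⁻¹·C_D^0.5.
= (1.26×7.920^0.5×5.220^0.5) / (3.15×7.920^1.5) = 8.102/70.21 = 0.115.

0.115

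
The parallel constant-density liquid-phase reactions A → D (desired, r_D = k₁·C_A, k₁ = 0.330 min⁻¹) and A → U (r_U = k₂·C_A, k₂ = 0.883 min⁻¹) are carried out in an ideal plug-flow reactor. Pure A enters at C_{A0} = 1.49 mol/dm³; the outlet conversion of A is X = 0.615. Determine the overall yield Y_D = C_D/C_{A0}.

0.167

C_A = C_{A0}(1−X) = 0.5736 mol/dm³.
Both paths are first order in A, so the instantaneous fraction to D is constant: dC_D/d(−C_A) = k₁/(k₁+k₂) = 0.2721.
C_D = 0.2721·(C_{A0}−C_A) = 0.2721×0.9163 = 0.249 mol/dm³.
Y_D = C_D/C_{A0} = 0.2493/1.49 = 0.167.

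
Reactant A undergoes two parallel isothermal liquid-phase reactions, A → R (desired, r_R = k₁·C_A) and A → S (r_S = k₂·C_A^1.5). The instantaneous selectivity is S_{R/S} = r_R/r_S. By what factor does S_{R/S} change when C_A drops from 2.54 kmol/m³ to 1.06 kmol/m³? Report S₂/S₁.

S_{R/S} = (k₁/k₂)·C_A^-0.5, so S₂/S₁ = (C_{A,2}/C_{A,1})^-0.5.
= (1.06/2.54)^(-0.5) = (0.4173)^(-0.5) = 1.55.

1.55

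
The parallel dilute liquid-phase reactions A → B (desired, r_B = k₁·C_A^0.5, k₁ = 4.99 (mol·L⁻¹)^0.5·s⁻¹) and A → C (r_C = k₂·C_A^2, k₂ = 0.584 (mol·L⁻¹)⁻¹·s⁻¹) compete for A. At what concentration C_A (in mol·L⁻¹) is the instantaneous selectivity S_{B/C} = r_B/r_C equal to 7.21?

1.12 mol·L⁻¹

S_{B/C} = (k₁/k₂)·C_A^-1.5 ⇒ C_A = (S·k₂/k₁)^(1/(-1.5)).
= (7.21×0.584/4.99)^(-0.6667) = (0.8438)^(-0.6667) = 1.12 mol·L⁻¹.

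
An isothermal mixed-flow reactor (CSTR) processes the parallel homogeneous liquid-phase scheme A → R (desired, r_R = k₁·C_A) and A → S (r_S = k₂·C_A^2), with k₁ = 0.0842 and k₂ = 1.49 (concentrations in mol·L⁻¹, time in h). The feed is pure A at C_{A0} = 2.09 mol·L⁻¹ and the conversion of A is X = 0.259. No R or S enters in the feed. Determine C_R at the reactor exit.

Exit C_A = C_{A0}(1−X) = 2.09×0.741 = 1.549 mol·L⁻¹.
In a CSTR the entire volume is at exit conditions, so r_R = 0.0842×1.549 = 0.1304 and r_S = 1.49×1.549^2 = 3.574.
Fraction of consumed A going to R: r_R/(r_R+r_S) = 0.03520.
C_R = 0.03520·C_{A0}·X = 0.03520×2.09×0.259 = 0.0191 mol·L⁻¹.

0.0191 mol·L⁻¹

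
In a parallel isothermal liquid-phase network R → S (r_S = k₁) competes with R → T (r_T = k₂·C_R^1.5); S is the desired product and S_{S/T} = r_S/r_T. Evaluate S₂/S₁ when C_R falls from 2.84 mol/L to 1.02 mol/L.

S_{S/T} = (k₁/k₂)·C_R^-1.5, so S₂/S₁ = (C_{R,2}/C_{R,1})^-1.5.
= (1.02/2.84)^(-1.5) = (0.3592)^(-1.5) = 4.65.
Selectivity toward S rises as C_R falls — low-concentration operation is favoured.

4.65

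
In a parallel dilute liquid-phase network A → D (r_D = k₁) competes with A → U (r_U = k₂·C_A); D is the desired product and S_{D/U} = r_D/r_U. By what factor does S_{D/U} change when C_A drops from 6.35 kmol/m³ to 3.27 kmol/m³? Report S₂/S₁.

1.94

S_{D/U} = (k₁/k₂)·C_A⁻¹, so S₂/S₁ = (C_{A,2}/C_{A,1})⁻¹.
= 6.35/3.27 = 1.94.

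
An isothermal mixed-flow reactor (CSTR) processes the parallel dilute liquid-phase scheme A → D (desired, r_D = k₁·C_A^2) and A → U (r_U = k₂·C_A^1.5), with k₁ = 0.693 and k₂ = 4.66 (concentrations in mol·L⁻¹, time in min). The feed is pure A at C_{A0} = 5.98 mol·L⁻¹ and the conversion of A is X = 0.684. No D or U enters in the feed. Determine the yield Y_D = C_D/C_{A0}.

Exit C_A = C_{A0}(1−X) = 5.98×0.316 = 1.890 mol·L⁻¹.
In a CSTR the entire volume is at exit conditions, so r_D = 0.693×1.890^2 = 2.475 and r_U = 4.66×1.890^1.5 = 12.11.
Fraction of consumed A going to D: r_D/(r_D+r_U) = 0.1697.
C_D = 0.1697·C_{A0}·X = 0.1697×5.98×0.684 = 0.694 mol·L⁻¹; Y_D = C_D/C_{A0} = 0.116.

0.116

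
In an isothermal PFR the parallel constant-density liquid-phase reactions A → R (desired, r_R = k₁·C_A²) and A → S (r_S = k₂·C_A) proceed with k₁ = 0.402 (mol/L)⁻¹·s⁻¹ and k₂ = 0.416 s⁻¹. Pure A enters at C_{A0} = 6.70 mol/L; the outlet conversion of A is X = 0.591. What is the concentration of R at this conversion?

C_A = C_{A0}(1−X) = 2.740 mol/L.
Along a PFR/batch, dC_S/dC_A = −r_S/(r_R+r_S) = −k₂/(k₂+k₁·C_A).
Integrating from C_{A0} to C_A: C_S = (0.416/0.402)·ln[(0.416+0.402·6.70)/(0.416+0.402·2.74)] = 1.035·ln(3.109/1.518) = 0.7423 mol/L.
Then C_R = (C_{A0}−C_A) − C_S = 3.960 − 0.7423 = 3.217 mol/L.

3.22 mol/L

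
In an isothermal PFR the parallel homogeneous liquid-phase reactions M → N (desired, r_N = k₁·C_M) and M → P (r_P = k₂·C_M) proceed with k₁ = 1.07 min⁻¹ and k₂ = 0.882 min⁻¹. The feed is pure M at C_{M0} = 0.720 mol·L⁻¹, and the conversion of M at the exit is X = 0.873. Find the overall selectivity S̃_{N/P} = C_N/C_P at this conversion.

C_M = C_{M0}(1−X) = 0.09144 mol·L⁻¹.
Both paths are first order in M, so the instantaneous fraction to N is constant: dC_N/d(−C_M) = k₁/(k₁+k₂) = 0.5482.
C_N = 0.5482·(C_{M0}−C_M) = 0.5482×0.6286 = 0.345 mol·L⁻¹.
C_P = (C_{M0}−C_M)−C_N = 0.2840 mol·L⁻¹; S̃_{N/P} = 0.3445/0.2840 = 1.21.

1.21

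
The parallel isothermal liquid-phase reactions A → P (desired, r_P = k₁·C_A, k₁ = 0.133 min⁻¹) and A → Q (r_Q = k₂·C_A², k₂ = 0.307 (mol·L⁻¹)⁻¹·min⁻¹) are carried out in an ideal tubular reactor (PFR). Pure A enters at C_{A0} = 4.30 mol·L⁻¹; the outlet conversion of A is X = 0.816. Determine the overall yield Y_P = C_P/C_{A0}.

C_A = C_{A0}(1−X) = 0.7912 mol·L⁻¹.
Along a PFR/batch, dC_P/dC_A = −r_P/(r_P+r_Q) = −k₁/(k₁+k₂·C_A).
Integrating from C_{A0} to C_A: C_P = (0.133/0.307)·ln[(0.133+0.307·4.30)/(0.133+0.307·0.791)] = 0.4332·ln(1.453/0.3759) = 0.5858 mol·L⁻¹.
Y_P = C_P/C_{A0} = 0.5858/4.30 = 0.136.

0.136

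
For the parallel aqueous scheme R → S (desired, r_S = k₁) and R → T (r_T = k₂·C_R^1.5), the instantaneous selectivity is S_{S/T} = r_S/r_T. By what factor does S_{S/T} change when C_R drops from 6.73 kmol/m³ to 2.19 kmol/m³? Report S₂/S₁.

5.39

S_{S/T} = (k₁/k₂)·C_R^-1.5, so S₂/S₁ = (C_{R,2}/C_{R,1})^-1.5.
= (2.19/6.73)^(-1.5) = (0.3254)^(-1.5) = 5.39.
Selectivity toward S rises as C_R falls — low-concentration operation is favoured.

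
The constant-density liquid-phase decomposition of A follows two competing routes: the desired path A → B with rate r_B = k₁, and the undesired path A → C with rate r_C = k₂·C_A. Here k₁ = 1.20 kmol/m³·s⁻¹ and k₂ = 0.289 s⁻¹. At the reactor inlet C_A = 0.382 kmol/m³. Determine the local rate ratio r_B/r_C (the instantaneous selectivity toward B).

S_{B/C} = r_B/r_C = (k₁)/(k₂·C_A) = (k₁/k₂)·C_A⁻¹.
= (1.20) / (0.289×0.3820) = 1.200/0.1104 = 10.9.

10.9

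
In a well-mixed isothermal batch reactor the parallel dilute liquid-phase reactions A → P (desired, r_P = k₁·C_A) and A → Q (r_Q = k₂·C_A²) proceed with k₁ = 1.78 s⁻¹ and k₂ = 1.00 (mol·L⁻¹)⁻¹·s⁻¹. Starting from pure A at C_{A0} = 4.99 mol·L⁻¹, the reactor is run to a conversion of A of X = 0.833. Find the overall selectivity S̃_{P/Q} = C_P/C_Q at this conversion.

0.688

C_A = C_{A0}(1−X) = 0.8333 mol·L⁻¹.
Along a PFR/batch, dC_P/dC_A = −r_P/(r_P+r_Q) = −k₁/(k₁+k₂·C_A).
Integrating from C_{A0} to C_A: C_P = (1.78/1.00)·ln[(1.78+1.00·4.99)/(1.78+1.00·0.833)] = 1.780·ln(6.770/2.613) = 1.694 mol·L⁻¹.
C_Q = (C_{A0}−C_A)−C_P = 2.462 mol·L⁻¹; S̃_{P/Q} = 1.694/2.462 = 0.688.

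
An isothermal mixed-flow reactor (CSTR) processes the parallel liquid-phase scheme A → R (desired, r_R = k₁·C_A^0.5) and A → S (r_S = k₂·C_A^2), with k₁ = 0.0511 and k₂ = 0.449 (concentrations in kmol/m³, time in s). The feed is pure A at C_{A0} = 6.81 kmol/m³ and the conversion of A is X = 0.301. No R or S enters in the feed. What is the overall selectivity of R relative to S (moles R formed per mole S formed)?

0.0110

Exit C_A = C_{A0}(1−X) = 6.81×0.699 = 4.760 kmol/m³.
In a CSTR the entire volume is at exit conditions, so r_R = 0.0511×4.760^0.5 = 0.1115 and r_S = 0.449×4.760^2 = 10.17.
Overall selectivity = C_R/C_S = r_Rτ/(r_Sτ) = r_R/r_S = 0.0110.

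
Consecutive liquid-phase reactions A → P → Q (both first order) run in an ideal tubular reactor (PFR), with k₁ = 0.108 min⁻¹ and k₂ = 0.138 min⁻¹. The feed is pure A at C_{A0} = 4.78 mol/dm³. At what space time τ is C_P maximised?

8.17 min

Setting dC_P/dτ = 0 gives τ_opt = ln(k₂/k₁)/(k₂−k₁).
= ln(0.138/0.108)/(0.138−0.108) = ln(1.278)/0.03000 = 0.2451/0.03000 = 8.17 min.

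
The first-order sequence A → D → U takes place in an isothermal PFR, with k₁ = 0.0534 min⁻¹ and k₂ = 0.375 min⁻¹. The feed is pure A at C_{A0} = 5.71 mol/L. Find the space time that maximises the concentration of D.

6.06 min

For first-order series the maximum of C_D occurs at τ_opt = ln(k₂/k₁)/(k₂−k₁).
= ln(0.375/0.0534)/(0.375−0.0534) = ln(7.022)/0.3216 = 1.949/0.3216 = 6.06 min.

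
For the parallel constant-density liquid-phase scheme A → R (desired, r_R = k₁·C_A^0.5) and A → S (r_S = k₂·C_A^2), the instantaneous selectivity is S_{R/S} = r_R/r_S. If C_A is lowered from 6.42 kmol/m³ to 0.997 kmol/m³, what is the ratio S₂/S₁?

16.3

S_{R/S} = (k₁/k₂)·C_A^-1.5, so S₂/S₁ = (C_{A,2}/C_{A,1})^-1.5.
= (0.997/6.42)^(-1.5) = (0.1553)^(-1.5) = 16.3.
Selectivity toward R rises as C_A falls — low-concentration operation is favoured.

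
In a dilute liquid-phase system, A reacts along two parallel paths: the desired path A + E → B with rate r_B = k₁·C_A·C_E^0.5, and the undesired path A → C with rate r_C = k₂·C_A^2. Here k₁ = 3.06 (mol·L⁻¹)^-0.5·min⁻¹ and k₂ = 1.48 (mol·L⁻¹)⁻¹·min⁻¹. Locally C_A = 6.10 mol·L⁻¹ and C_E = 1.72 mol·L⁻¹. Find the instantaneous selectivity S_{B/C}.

S_{B/C} = r_B/r_C = (k₁·C_A·C_E^0.5)/(k₂·C_A^2) = (k₁/k₂)·C_A⁻¹·C_E^0.5.
= (3.06×6.100×1.720^0.5) / (1.48×6.100^2) = 24.48/55.07 = 0.445.
The undesired path is higher order in A, so low C_A (CSTR or dilute feed) favours B.

0.445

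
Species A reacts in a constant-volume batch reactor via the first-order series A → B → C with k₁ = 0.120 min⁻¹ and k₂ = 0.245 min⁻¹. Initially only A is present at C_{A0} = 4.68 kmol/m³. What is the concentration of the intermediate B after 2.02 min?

For first-order series with pure A initially, C_B(t) = k₁C_{A0}/(k₂−k₁)·(e^(−k₁t) − e^(−k₂t)).
e^(−k₁t) = e^(−0.120×2.02) = e^(−0.2424) = 0.7847; e^(−k₂t) = e^(−0.4949) = 0.6096.
C_B = 0.120×4.68/(0.245−0.120) × (0.7847−0.6096) = 4.493×0.1751 = 0.7867 kmol/m³.

0.787 kmol/m³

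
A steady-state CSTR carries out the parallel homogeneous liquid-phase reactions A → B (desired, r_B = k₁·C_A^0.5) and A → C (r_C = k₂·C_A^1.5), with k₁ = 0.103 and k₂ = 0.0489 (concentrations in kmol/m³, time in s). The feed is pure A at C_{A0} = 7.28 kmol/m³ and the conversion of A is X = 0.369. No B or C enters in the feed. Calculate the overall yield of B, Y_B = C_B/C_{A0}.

Exit C_A = C_{A0}(1−X) = 7.28×0.631 = 4.594 kmol/m³.
A CSTR operates uniformly at the exit composition, giving r_B = 0.2208 and r_C = 0.4814 (each k·C_A^n at C_A = 4.594).
Fraction of consumed A going to B: r_B/(r_B+r_C) = 0.3144.
C_B = 0.3144·C_{A0}·X = 0.3144×7.28×0.369 = 0.845 kmol/m³; Y_B = C_B/C_{A0} = 0.116.

0.116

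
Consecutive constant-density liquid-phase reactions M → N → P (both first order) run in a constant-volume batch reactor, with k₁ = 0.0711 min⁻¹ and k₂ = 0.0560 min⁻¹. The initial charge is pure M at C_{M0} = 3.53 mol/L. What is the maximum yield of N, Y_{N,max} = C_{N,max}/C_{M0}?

0.413

For a first-order series the maximum intermediate yield is C_{N,max}/C_{M0} = (k₁/k₂)^[k₂/(k₂−k₁)].
= (0.0711/0.0560)^(0.0560/(0.0560−0.0711)) = (1.270)^(-3.709) = 0.4126.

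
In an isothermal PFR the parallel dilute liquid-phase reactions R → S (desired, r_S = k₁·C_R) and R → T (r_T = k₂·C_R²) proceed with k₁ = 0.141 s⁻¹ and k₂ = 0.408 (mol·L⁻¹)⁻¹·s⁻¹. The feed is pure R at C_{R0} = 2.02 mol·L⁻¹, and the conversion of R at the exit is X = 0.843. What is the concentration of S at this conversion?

C_R = C_{R0}(1−X) = 0.3171 mol·L⁻¹.
Along a PFR/batch, dC_S/dC_R = −r_S/(r_S+r_T) = −k₁/(k₁+k₂·C_R).
Integrating from C_{R0} to C_R: C_S = (0.141/0.408)·ln[(0.141+0.408·2.02)/(0.141+0.408·0.317)] = 0.3456·ln(0.9652/0.2704) = 0.4397 mol·L⁻¹.

0.440 mol·L⁻¹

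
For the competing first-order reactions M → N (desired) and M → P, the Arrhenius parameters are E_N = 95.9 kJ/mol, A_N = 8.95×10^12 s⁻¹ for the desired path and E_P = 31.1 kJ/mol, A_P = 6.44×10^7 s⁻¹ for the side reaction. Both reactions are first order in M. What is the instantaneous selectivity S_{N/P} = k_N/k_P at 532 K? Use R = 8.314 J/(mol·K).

k_N/k_P = (A_N/A_P)·exp[−(E_N−E_P)/(RT)] = (A_N/A_P)·exp[(E_P−E_N)/(RT)].
(E_P−E_N)/(RT) = (31.1−95.9)×10³/(8.314×532) = -64800/4423 = -14.65.
k_N/k_P = (8.95×10^12/6.44×10^7)·exp(-14.65) = 1.390×10^5 × 4.339×10^-7 = 0.0603.

0.0603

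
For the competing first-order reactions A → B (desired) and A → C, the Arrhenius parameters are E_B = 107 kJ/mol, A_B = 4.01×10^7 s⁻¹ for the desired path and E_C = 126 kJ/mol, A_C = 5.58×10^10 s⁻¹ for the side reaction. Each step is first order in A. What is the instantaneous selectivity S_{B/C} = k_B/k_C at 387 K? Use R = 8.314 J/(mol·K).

With equal orders, S_{B/C} = k_B/k_C = (A_B/A_C)·exp[(E_C−E_B)/(RT)].
(E_C−E_B)/(RT) = (126−107)×10³/(8.314×387) = 19000/3218 = 5.905.
k_B/k_C = (4.01×10^7/5.58×10^10)·exp(5.905) = 7.186×10^-4 × 366.9 = 0.264.
Since E_B < E_C, lowering the temperature improves selectivity toward B.

0.264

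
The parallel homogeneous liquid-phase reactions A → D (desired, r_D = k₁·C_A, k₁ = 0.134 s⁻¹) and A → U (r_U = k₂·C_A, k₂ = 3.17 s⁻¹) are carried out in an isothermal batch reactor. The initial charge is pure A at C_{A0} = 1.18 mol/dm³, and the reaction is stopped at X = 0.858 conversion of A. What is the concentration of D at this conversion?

0.0411 mol/dm³

C_A = C_{A0}(1−X) = 0.1676 mol/dm³.
Both paths are first order in A, so the instantaneous fraction to D is constant: dC_D/d(−C_A) = k₁/(k₁+k₂) = 0.04056.
C_D = 0.04056·(C_{A0}−C_A) = 0.04056×1.012 = 0.0411 mol/dm³.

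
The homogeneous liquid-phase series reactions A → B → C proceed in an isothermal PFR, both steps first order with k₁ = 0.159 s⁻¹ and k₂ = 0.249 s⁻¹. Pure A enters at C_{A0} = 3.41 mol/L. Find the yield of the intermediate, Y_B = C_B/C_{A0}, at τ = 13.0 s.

Solving the coupled first-order balances gives C_B(τ) = [k₁/(k₂−k₁)]·C_{A0}·(e^(−k₁τ) − e^(−k₂τ)).
e^(−k₁τ) = e^(−0.159×13.0) = e^(−2.067) = 0.1266; e^(−k₂τ) = e^(−3.237) = 0.03928.
C_B = 0.159×3.41/(0.249−0.159) × (0.1266−0.03928) = 6.024×0.08728 = 0.5258 mol/L.
Y_B = C_B/C_{A0} = 0.5258/3.41 = 0.154.

0.154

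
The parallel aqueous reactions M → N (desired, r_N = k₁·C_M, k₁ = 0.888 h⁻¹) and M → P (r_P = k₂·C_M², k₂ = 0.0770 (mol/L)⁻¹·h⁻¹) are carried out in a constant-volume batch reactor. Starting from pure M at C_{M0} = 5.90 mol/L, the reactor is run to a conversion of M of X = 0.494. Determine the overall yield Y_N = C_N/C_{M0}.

0.358

C_M = C_{M0}(1−X) = 2.985 mol/L.
Along a PFR/batch, dC_N/dC_M = −r_N/(r_N+r_P) = −k₁/(k₁+k₂·C_M).
Integrating from C_{M0} to C_M: C_N = (0.888/0.0770)·ln[(0.888+0.0770·5.90)/(0.888+0.0770·2.99)] = 11.53·ln(1.342/1.118) = 2.110 mol/L.
Y_N = C_N/C_{M0} = 2.110/5.90 = 0.358.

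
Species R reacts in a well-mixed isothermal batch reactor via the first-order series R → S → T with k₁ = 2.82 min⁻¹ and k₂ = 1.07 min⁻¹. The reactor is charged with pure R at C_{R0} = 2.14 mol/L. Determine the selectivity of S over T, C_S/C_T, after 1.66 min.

The intermediate concentration in a first-order A→B→C sequence is C_S = k₁C_{R0}(e^(−k₁t) − e^(−k₂t))/(k₂−k₁).
e^(−k₁t) = e^(−2.82×1.66) = e^(−4.681) = 0.009268; e^(−k₂t) = e^(−1.776) = 0.1693.
C_S = 2.82×2.14/(1.07−2.82) × (0.009268−0.1693) = (-3.448)×(-0.1600) = 0.5518 mol/L.
C_R = C_{R0}e^(−k₁t) = 0.01983 mol/L, so C_T = C_{R0}−C_R−C_S = 1.568 mol/L; C_S/C_T = 0.352.

0.352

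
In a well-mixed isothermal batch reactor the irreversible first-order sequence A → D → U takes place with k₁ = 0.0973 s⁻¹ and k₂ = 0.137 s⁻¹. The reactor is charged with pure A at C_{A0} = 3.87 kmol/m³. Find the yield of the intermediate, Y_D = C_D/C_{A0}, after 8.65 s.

For first-order series with pure A initially, C_D(t) = k₁C_{A0}/(k₂−k₁)·(e^(−k₁t) − e^(−k₂t)).
e^(−k₁t) = e^(−0.0973×8.65) = e^(−0.8416) = 0.4310; e^(−k₂t) = e^(−1.185) = 0.3057.
C_D = 0.0973×3.87/(0.137−0.0973) × (0.4310−0.3057) = 9.485×0.1253 = 1.188 kmol/m³.
Y_D = C_D/C_{A0} = 1.188/3.87 = 0.307.

0.307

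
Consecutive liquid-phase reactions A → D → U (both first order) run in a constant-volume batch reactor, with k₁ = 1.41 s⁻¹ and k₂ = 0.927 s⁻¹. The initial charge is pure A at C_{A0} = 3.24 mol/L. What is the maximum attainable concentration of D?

1.45 mol/L

Evaluating C_D at t_opt = ln(k₂/k₁)/(k₂−k₁) gives C_{D,max}/C_{A0} = (k₁/k₂)^[k₂/(k₂−k₁)].
= (1.41/0.927)^(0.927/(0.927−1.41)) = (1.521)^(-1.919) = 0.4471.
C_{D,max} = 0.4471×3.24 = 1.45 mol/L.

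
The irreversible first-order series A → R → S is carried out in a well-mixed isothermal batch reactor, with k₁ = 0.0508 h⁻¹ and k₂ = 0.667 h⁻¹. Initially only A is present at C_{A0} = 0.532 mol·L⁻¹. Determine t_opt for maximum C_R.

4.18 h

Setting dC_R/dt = 0 gives t_opt = ln(k₂/k₁)/(k₂−k₁).
= ln(0.667/0.0508)/(0.667−0.0508) = ln(13.13)/0.6162 = 2.575/0.6162 = 4.18 h.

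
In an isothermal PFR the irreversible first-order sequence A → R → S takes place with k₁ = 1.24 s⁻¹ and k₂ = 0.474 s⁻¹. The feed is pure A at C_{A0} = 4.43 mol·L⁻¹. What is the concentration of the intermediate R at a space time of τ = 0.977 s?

2.38 mol·L⁻¹

For first-order series with pure A initially, C_R(τ) = k₁C_{A0}/(k₂−k₁)·(e^(−k₁τ) − e^(−k₂τ)).
e^(−k₁τ) = e^(−1.24×0.977) = e^(−1.211) = 0.2978; e^(−k₂τ) = e^(−0.4631) = 0.6293.
C_R = 1.24×4.43/(0.474−1.24) × (0.2978−0.6293) = (-7.171)×(-0.3316) = 2.378 mol·L⁻¹.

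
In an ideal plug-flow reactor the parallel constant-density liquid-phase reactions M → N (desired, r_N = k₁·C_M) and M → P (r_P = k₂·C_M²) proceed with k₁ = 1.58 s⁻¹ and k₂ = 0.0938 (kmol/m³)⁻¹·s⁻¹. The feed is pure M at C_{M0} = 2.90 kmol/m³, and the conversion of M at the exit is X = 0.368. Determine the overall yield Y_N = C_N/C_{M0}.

0.323

C_M = C_{M0}(1−X) = 1.833 kmol/m³.
Along a PFR/batch, dC_N/dC_M = −r_N/(r_N+r_P) = −k₁/(k₁+k₂·C_M).
Integrating from C_{M0} to C_M: C_N = (1.58/0.0938)·ln[(1.58+0.0938·2.90)/(1.58+0.0938·1.83)] = 16.84·ln(1.852/1.752) = 0.9360 kmol/m³.
Y_N = C_N/C_{M0} = 0.9360/2.90 = 0.323.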